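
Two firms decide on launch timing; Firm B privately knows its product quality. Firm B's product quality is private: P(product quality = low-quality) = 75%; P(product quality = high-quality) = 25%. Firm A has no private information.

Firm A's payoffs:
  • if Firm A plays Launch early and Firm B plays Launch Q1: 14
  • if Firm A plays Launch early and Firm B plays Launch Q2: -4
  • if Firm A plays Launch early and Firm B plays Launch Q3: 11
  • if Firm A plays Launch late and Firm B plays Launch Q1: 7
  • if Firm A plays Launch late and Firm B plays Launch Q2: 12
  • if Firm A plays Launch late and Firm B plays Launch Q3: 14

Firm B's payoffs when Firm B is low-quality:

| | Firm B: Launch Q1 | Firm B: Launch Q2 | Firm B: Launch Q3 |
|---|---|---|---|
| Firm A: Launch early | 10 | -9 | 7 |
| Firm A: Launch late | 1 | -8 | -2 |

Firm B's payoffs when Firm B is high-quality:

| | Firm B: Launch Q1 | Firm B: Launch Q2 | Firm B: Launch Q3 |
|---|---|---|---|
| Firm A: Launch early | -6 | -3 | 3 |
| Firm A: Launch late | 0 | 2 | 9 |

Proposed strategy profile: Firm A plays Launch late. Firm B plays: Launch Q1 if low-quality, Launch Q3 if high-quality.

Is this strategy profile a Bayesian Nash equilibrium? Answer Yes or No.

No

Firm A plays Launch late: E[Launch late] = 0.75·(7) + 0.25·(14) = 8.75; E[Launch early] = 13.25. Not best-responding. ✗
Firm B (product quality low-quality), facing Launch late: Launch Q1 gives 1, Launch Q2 gives -8, Launch Q3 gives -2. Proposed Launch Q1 is best. ✓
Firm B (product quality high-quality), facing Launch late: Launch Q1 gives 0, Launch Q2 gives 2, Launch Q3 gives 9. Proposed Launch Q3 is best. ✓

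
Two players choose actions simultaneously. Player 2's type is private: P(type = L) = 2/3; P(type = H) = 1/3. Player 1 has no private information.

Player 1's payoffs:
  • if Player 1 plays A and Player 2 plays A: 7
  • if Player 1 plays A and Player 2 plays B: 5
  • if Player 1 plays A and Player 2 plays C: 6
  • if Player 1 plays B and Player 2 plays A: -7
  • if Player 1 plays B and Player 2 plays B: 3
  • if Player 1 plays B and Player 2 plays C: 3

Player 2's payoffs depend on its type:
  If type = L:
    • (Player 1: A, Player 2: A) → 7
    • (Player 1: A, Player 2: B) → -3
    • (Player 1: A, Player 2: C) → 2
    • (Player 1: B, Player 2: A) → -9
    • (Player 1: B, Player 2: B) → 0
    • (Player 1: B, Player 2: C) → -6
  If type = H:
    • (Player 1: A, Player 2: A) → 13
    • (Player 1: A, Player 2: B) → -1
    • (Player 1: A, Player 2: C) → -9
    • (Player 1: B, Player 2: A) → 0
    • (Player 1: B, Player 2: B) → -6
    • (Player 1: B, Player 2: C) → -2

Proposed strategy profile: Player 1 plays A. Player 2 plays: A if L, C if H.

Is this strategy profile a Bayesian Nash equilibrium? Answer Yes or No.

No

Player 1 plays A: E[A] = 2/3·(7) + 1/3·(6) = 20/3; E[B] = -11/3. Best-responding. ✓
Player 2 (type L), facing A: A gives 7, B gives -3, C gives 2. Proposed A is best. ✓
Player 2 (type H), facing A: A gives 13, B gives -1, C gives -9. Proposed C is not best — profitable deviation exists. ✗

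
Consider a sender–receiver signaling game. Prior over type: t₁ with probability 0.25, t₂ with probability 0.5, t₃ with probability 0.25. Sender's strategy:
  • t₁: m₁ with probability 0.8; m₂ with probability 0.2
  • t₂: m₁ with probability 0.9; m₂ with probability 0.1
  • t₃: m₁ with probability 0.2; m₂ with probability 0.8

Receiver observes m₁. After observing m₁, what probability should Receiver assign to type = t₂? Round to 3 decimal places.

P(m₁) = 0.25·0.8 + 0.5·0.9 + 0.25·0.2 = 0.7
P(t₂ | m₁) = (0.5·0.9) / 0.7 = 0.45 / 0.7 = 0.642857

0.643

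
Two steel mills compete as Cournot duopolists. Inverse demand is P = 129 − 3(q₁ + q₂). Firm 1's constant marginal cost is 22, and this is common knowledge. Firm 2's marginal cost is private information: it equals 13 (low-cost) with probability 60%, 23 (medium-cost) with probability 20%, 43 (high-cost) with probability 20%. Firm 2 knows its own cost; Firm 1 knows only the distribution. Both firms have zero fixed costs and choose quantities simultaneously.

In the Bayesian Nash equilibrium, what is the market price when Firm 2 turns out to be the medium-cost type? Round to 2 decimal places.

58.33

Firm 2 with cost c maximizes (129 − 3(q₁+q₂) − c)·q₂, giving q₂(c) = (129 − c − 3q₁)/6.
E[c₂] = 0.6·13 + 0.2·23 + 0.2·43 = 21
Firm 1's FOC against E[q₂] yields q₁ = (129 − 2·22 + E[c₂])/9 = (129 − 44 + 21)/9 = 11.7778.
q₂(medium-cost) = 11.7778, so P = 129 − 3·(11.7778 + 11.7778) = 58.3333.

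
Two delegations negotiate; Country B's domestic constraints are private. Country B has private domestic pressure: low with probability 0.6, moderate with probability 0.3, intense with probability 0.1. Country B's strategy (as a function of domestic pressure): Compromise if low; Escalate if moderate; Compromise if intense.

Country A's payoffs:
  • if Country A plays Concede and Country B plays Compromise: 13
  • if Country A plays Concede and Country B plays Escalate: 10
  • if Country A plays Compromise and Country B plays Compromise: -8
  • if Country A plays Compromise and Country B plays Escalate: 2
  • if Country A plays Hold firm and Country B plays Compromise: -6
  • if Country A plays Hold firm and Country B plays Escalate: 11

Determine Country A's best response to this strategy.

Compute Country A's expected payoff for each action, taking the expectation over Country B's type.
E[Concede] = 0.6·(13) + 0.3·(10) + 0.1·(13) = 12.1
E[Compromise] = 0.6·(-8) + 0.3·(2) + 0.1·(-8) = -5
E[Hold firm] = 0.6·(-6) + 0.3·(11) + 0.1·(-6) = -0.9
Best response: Concede (12.1 is the largest).

Concede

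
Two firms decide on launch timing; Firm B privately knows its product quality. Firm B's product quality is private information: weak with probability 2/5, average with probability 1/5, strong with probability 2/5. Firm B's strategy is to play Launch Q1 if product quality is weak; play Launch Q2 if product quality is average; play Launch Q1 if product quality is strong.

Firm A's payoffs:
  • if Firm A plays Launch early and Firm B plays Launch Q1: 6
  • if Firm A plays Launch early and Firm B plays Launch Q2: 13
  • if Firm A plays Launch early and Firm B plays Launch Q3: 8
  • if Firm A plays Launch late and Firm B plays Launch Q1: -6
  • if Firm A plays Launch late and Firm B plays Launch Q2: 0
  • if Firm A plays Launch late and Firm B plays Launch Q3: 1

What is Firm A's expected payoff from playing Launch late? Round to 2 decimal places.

-4.80

Take the expectation over Firm B's product quality, weighting each type's action by its prior probability.
E[Launch late] = 2/5·(-6) + 1/5·0 + 2/5·(-6) = (-12/5) + 0 + (-12/5) = -24/5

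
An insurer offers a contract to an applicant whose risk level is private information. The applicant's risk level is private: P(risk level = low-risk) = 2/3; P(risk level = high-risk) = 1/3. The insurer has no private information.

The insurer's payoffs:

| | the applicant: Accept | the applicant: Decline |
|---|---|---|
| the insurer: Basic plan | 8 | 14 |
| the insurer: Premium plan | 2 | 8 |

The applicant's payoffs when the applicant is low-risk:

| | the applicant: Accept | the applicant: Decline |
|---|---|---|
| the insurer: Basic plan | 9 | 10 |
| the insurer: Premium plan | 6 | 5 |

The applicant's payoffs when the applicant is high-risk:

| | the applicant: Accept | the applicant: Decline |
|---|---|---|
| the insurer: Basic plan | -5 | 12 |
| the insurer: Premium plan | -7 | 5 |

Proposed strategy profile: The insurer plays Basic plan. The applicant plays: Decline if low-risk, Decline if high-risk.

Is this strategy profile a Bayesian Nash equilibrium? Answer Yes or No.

The insurer plays Basic plan: E[Basic plan] = 2/3·(14) + 1/3·(14) = 14; E[Premium plan] = 8. Best-responding. ✓
The applicant (risk level low-risk), facing Basic plan: Accept gives 9, Decline gives 10. Proposed Decline is best. ✓
The applicant (risk level high-risk), facing Basic plan: Accept gives -5, Decline gives 12. Proposed Decline is best. ✓

Yes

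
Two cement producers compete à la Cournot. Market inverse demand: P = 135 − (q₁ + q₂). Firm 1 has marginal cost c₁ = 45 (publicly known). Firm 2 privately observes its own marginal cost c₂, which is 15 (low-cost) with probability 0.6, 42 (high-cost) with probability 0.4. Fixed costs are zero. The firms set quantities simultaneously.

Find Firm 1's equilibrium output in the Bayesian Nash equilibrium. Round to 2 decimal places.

23.60

Each type of Firm 2 best-responds to q₁; Firm 1 best-responds to the expected q₂ over Firm 2's types.
Firm 2 with cost c maximizes (135 − (q₁+q₂) − c)·q₂, giving q₂(c) = (135 − c − q₁)/2.
E[c₂] = 0.6·15 + 0.4·42 = 25.8
Firm 1's FOC against E[q₂] yields q₁ = (135 − 2·45 + E[c₂])/3 = (135 − 90 + 25.8)/3 = 23.6.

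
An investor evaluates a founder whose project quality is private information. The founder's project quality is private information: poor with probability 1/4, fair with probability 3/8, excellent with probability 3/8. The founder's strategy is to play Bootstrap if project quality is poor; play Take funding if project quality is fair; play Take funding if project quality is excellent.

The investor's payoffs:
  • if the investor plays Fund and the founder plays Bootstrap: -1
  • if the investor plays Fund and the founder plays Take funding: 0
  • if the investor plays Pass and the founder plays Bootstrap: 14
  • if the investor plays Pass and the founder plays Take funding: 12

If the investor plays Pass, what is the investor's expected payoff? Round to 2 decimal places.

12.50

E[Pass] = 1/4·14 + 3/8·12 + 3/8·12 = 7/2 + 9/2 + 9/2 = 25/2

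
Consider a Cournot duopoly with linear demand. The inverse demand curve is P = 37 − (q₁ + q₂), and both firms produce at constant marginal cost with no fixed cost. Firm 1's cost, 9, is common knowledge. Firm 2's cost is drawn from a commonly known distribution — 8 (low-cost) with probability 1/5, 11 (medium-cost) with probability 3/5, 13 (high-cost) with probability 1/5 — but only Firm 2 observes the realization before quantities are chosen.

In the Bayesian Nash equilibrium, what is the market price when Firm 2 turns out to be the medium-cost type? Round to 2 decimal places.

19.03

Type-c best response for Firm 2: q₂(c) = (37 − c)/2 − q₁/2.
Firm 1 maximizes expected profit; its first-order condition is 37 − 2q₁ − E[q₂] − 9 = 0.
Substituting E[q₂] and solving: E[c₂] = 10.8, so q₁ = (37 − 2·9 + 10.8)/3 = 9.93333.
q₂(medium-cost) = 8.03333, so P = 37 − (9.93333 + 8.03333) = 19.0333.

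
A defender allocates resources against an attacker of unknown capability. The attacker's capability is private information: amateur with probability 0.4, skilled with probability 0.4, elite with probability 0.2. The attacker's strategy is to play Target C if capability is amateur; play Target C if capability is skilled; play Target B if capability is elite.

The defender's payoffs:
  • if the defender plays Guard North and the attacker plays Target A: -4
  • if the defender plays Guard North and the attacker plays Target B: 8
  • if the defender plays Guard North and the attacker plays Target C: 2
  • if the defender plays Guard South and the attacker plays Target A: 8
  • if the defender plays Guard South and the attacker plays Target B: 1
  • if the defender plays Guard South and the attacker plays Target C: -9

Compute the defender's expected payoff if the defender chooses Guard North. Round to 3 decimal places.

E[Guard North] = 0.4·2 + 0.4·2 + 0.2·8 = 0.8 + 0.8 + 1.6 = 3.2

3.200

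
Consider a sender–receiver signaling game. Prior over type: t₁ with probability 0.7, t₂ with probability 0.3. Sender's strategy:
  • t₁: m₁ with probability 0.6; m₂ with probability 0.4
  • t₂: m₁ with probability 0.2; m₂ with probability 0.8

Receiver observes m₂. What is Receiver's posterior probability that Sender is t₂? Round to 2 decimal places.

P(m₂) = 0.7·0.4 + 0.3·0.8 = 0.52
P(t₂ | m₂) = (0.3·0.8) / 0.52 = 0.24 / 0.52 = 0.461538

0.46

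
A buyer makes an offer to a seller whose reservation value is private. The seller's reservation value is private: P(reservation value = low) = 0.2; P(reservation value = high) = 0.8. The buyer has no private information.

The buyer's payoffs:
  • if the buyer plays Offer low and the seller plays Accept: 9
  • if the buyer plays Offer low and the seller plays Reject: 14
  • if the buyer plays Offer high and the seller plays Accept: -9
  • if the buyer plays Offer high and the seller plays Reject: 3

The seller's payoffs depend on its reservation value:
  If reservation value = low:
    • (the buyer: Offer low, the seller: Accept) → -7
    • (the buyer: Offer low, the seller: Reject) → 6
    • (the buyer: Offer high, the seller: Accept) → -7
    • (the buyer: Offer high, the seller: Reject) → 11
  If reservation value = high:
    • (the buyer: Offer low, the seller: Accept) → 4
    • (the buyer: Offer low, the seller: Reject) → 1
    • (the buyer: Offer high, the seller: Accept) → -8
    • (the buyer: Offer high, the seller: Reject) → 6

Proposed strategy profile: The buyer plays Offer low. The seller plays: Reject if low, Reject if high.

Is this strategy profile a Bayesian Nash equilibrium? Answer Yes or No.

A profile is a BNE iff every type of every player is best-responding given beliefs about the other side.
The buyer plays Offer low: E[Offer low] = 0.2·(14) + 0.8·(14) = 14; E[Offer high] = 3. Best-responding. ✓
The seller (reservation value low), facing Offer low: Accept gives -7, Reject gives 6. Proposed Reject is best. ✓
The seller (reservation value high), facing Offer low: Accept gives 4, Reject gives 1. Proposed Reject is not best — profitable deviation exists. ✗

No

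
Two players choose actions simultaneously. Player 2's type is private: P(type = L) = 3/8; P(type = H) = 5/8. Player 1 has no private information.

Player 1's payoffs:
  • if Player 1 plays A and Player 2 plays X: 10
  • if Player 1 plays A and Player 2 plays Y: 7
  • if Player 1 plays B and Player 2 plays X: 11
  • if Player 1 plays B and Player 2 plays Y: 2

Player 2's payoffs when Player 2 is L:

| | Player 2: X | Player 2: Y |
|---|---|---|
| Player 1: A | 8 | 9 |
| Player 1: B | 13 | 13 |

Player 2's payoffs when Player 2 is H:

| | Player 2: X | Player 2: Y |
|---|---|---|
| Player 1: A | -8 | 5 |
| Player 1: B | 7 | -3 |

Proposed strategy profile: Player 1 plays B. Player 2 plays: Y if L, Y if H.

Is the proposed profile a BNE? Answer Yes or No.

Player 1 plays B: E[B] = 3/8·(2) + 5/8·(2) = 2; E[A] = 7. Not best-responding. ✗
Player 2 (type L), facing B: X gives 13, Y gives 13. Proposed Y is best. ✓
Player 2 (type H), facing B: X gives 7, Y gives -3. Proposed Y is not best — profitable deviation exists. ✗

No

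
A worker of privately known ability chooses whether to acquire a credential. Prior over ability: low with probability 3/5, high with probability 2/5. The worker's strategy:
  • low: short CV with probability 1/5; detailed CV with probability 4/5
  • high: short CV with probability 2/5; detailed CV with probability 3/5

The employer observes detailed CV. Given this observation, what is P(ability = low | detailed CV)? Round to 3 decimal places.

Apply Bayes' rule using the sender's strategy as the likelihood.
P(detailed CV) = (3/5)·(4/5) + (2/5)·(3/5) = 18/25
P(low | detailed CV) = ((3/5)·(4/5)) / (18/25) = (12/25) / (18/25) = 2/3

0.667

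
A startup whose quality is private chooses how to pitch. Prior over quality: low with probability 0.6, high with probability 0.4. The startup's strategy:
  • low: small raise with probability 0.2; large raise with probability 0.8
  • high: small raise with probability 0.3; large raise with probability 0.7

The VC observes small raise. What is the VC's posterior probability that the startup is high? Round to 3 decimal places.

0.500

P(small raise) = 0.6·0.2 + 0.4·0.3 = 0.24
P(high | small raise) = (0.4·0.3) / 0.24 = 0.12 / 0.24 = 0.5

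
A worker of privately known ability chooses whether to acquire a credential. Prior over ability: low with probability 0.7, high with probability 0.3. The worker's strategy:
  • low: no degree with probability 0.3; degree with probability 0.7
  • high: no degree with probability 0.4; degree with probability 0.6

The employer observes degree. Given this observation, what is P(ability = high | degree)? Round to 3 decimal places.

Apply Bayes' rule using the sender's strategy as the likelihood.
P(degree) = 0.7·0.7 + 0.3·0.6 = 0.67
P(high | degree) = (0.3·0.6) / 0.67 = 0.18 / 0.67 = 0.268657

0.269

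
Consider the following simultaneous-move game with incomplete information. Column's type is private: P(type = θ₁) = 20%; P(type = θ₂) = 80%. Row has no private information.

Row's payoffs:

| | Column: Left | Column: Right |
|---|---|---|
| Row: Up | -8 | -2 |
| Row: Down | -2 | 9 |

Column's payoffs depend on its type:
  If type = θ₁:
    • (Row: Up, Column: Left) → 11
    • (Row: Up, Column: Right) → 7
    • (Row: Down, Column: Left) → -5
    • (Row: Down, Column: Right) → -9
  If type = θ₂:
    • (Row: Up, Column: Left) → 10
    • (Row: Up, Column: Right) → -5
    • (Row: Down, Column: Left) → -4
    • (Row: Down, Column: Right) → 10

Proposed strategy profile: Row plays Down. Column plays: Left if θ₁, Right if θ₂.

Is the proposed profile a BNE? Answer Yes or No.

A profile is a BNE iff every type of every player is best-responding given beliefs about the other side.
Row plays Down: E[Down] = 0.2·(-2) + 0.8·(9) = 6.8; E[Up] = -3.2. Best-responding. ✓
Column (type θ₁), facing Down: Left gives -5, Right gives -9. Proposed Left is best. ✓
Column (type θ₂), facing Down: Left gives -4, Right gives 10. Proposed Right is best. ✓

Yes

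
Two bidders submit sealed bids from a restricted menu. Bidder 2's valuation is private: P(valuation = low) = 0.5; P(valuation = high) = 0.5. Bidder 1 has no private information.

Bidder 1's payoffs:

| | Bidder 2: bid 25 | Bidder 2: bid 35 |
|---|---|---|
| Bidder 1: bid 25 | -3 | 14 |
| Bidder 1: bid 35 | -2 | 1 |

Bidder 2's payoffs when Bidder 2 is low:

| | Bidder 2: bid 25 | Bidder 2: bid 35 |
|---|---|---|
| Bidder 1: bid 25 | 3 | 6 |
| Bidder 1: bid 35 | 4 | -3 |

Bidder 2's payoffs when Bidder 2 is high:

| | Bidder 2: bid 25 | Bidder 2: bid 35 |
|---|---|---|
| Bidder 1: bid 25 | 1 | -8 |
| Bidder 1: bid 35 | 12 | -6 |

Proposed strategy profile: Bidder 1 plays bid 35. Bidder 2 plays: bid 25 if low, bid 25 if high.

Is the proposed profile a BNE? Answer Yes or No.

Yes

Bidder 1 plays bid 35: E[bid 35] = 0.5·(-2) + 0.5·(-2) = -2; E[bid 25] = -3. Best-responding. ✓
Bidder 2 (valuation low), facing bid 35: bid 25 gives 4, bid 35 gives -3. Proposed bid 25 is best. ✓
Bidder 2 (valuation high), facing bid 35: bid 25 gives 12, bid 35 gives -6. Proposed bid 25 is best. ✓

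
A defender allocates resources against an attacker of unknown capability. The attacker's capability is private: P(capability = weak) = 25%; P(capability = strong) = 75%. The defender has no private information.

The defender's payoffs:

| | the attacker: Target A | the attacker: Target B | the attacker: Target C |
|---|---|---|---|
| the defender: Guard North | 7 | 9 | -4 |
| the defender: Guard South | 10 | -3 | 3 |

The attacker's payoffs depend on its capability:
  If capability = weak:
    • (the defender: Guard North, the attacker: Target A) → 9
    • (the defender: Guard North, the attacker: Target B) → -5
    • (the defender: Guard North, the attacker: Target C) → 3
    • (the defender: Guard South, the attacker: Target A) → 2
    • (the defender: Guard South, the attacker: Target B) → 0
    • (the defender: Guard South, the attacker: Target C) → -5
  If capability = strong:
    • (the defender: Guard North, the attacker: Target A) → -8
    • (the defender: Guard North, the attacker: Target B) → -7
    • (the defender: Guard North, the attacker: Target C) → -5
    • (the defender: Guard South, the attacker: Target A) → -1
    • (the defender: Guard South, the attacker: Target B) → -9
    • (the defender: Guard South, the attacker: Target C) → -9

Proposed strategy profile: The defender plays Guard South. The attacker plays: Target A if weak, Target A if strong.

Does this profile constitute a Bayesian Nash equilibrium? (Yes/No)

Yes

A profile is a BNE iff every type of every player is best-responding given beliefs about the other side.
The defender plays Guard South: E[Guard South] = 0.25·(10) + 0.75·(10) = 10; E[Guard North] = 7. Best-responding. ✓
The attacker (capability weak), facing Guard South: Target A gives 2, Target B gives 0, Target C gives -5. Proposed Target A is best. ✓
The attacker (capability strong), facing Guard South: Target A gives -1, Target B gives -9, Target C gives -9. Proposed Target A is best. ✓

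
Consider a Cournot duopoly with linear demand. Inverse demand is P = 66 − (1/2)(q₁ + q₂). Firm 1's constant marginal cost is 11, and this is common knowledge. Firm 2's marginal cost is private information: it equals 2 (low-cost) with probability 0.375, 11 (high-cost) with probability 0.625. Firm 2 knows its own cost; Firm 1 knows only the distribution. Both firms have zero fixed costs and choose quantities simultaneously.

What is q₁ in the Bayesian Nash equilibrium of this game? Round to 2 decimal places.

34.42

Type-c best response for Firm 2: q₂(c) = (66 − c) − q₁/2.
Firm 1 maximizes expected profit; its first-order condition is 66 − q₁ − (1/2)E[q₂] − 11 = 0.
Substituting E[q₂] and solving: E[c₂] = 7.625, so q₁ = (66 − 2·11 + 7.625)/(3/2) = 34.4167.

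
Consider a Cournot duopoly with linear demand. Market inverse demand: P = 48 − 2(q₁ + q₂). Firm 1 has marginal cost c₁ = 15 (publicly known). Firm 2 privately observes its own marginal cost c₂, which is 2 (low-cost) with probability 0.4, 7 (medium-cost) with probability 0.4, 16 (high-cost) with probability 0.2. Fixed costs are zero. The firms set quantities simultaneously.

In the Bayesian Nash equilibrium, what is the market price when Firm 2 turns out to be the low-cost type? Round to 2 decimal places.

Firm 2 with cost c maximizes (48 − 2(q₁+q₂) − c)·q₂, giving q₂(c) = (48 − c − 2q₁)/4.
E[c₂] = 0.4·2 + 0.4·7 + 0.2·16 = 6.8
Firm 1's FOC against E[q₂] yields q₁ = (48 − 2·15 + E[c₂])/6 = (48 − 30 + 6.8)/6 = 4.13333.
q₂(low-cost) = 9.43333, so P = 48 − 2·(4.13333 + 9.43333) = 20.8667.

20.87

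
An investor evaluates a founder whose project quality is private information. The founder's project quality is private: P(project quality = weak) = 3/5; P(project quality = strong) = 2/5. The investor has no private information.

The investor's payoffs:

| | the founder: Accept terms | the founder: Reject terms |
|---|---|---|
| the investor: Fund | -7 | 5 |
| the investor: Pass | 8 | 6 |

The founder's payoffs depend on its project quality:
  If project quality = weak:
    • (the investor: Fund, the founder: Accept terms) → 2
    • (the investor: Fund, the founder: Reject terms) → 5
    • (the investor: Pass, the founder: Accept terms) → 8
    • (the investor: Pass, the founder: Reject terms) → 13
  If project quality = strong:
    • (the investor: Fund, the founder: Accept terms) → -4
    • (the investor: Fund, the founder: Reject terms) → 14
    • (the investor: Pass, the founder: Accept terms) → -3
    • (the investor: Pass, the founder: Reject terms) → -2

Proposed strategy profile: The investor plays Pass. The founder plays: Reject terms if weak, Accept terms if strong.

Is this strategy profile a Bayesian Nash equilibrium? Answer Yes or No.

The investor plays Pass: E[Pass] = 3/5·(6) + 2/5·(8) = 34/5; E[Fund] = 1/5. Best-responding. ✓
The founder (project quality weak), facing Pass: Accept terms gives 8, Reject terms gives 13. Proposed Reject terms is best. ✓
The founder (project quality strong), facing Pass: Accept terms gives -3, Reject terms gives -2. Proposed Accept terms is not best — profitable deviation exists. ✗

No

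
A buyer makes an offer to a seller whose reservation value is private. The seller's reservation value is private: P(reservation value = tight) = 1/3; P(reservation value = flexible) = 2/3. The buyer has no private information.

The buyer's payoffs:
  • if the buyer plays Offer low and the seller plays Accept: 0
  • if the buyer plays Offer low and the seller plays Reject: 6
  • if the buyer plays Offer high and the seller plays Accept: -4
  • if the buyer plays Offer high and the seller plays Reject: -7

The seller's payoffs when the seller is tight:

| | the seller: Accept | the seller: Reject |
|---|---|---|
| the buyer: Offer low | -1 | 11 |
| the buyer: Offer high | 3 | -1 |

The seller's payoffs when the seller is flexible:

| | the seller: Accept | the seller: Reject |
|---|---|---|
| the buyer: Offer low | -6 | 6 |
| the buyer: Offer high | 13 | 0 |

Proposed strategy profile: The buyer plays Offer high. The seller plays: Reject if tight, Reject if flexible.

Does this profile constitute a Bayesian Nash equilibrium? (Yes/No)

No

A profile is a BNE iff every type of every player is best-responding given beliefs about the other side.
The buyer plays Offer high: E[Offer high] = 1/3·(-7) + 2/3·(-7) = -7; E[Offer low] = 6. Not best-responding. ✗
The seller (reservation value tight), facing Offer high: Accept gives 3, Reject gives -1. Proposed Reject is not best — profitable deviation exists. ✗
The seller (reservation value flexible), facing Offer high: Accept gives 13, Reject gives 0. Proposed Reject is not best — profitable deviation exists. ✗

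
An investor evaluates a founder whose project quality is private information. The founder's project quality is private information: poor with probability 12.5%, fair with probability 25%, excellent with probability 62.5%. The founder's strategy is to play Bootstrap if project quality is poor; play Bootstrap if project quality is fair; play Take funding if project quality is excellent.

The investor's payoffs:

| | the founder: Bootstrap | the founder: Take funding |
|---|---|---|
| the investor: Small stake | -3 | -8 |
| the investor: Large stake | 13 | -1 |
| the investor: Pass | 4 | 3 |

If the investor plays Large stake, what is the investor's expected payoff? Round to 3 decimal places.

E[Large stake] = 0.125·13 + 0.25·13 + 0.625·(-1) = 1.625 + 3.25 + (-0.625) = 4.25

4.250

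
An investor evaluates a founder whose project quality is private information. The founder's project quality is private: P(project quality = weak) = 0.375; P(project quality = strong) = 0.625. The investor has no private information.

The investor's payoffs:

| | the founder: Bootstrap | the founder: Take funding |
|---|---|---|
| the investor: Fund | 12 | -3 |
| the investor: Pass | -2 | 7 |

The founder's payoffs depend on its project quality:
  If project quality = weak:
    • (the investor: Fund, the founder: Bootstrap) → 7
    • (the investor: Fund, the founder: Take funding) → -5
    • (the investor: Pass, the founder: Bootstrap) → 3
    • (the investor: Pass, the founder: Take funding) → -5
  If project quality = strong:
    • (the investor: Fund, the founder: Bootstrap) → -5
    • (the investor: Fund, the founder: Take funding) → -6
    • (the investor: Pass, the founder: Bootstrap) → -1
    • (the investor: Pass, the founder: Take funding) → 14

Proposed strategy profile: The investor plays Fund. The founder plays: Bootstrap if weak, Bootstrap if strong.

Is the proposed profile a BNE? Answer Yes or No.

A profile is a BNE iff every type of every player is best-responding given beliefs about the other side.
The investor plays Fund: E[Fund] = 0.375·(12) + 0.625·(12) = 12; E[Pass] = -2. Best-responding. ✓
The founder (project quality weak), facing Fund: Bootstrap gives 7, Take funding gives -5. Proposed Bootstrap is best. ✓
The founder (project quality strong), facing Fund: Bootstrap gives -5, Take funding gives -6. Proposed Bootstrap is best. ✓

Yes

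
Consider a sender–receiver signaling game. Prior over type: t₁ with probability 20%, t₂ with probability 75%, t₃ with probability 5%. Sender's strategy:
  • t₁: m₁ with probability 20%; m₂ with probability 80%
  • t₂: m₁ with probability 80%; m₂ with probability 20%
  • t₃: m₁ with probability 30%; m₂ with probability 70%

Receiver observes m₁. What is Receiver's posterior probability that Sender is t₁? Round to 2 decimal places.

P(m₁) = 0.2·0.2 + 0.75·0.8 + 0.05·0.3 = 0.655
P(t₁ | m₁) = (0.2·0.2) / 0.655 = 0.04 / 0.655 = 0.0610687

0.06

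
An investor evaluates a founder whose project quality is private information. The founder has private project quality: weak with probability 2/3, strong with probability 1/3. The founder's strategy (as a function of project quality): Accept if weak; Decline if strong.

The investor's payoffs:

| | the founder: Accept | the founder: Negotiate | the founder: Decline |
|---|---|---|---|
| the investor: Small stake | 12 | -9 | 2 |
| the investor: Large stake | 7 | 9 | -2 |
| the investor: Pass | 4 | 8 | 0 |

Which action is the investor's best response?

E[Small stake] = 2/3·(12) + 1/3·(2) = 26/3
E[Large stake] = 2/3·(7) + 1/3·(-2) = 4
E[Pass] = 2/3·(4) + 1/3·(0) = 8/3
Best response: Small stake (26/3 is the largest).

Small stake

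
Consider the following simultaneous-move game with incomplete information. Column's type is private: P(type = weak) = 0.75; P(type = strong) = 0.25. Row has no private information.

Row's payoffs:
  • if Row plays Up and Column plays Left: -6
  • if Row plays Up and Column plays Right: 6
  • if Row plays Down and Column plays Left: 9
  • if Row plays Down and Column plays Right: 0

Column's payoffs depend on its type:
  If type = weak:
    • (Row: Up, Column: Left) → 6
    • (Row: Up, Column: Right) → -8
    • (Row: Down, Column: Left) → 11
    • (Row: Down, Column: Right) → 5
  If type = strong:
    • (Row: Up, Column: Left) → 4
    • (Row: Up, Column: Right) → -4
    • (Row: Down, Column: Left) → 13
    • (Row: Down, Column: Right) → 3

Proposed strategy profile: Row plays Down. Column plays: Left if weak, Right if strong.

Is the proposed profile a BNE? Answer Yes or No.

No

Row plays Down: E[Down] = 0.75·(9) + 0.25·(0) = 6.75; E[Up] = -3. Best-responding. ✓
Column (type weak), facing Down: Left gives 11, Right gives 5. Proposed Left is best. ✓
Column (type strong), facing Down: Left gives 13, Right gives 3. Proposed Right is not best — profitable deviation exists. ✗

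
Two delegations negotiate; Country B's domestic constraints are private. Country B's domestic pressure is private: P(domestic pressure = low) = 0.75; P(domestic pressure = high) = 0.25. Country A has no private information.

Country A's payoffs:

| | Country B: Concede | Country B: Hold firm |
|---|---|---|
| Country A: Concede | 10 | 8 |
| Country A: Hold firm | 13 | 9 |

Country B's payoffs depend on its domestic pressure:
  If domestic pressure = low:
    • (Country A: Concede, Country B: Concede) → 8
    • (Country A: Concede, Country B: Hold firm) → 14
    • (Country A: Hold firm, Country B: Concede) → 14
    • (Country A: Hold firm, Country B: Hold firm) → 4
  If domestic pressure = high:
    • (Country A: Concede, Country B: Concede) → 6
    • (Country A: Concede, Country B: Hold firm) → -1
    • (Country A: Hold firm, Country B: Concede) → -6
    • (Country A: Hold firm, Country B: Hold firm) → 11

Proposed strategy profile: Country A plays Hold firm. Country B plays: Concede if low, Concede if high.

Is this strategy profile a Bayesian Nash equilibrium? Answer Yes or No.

Country A plays Hold firm: E[Hold firm] = 0.75·(13) + 0.25·(13) = 13; E[Concede] = 10. Best-responding. ✓
Country B (domestic pressure low), facing Hold firm: Concede gives 14, Hold firm gives 4. Proposed Concede is best. ✓
Country B (domestic pressure high), facing Hold firm: Concede gives -6, Hold firm gives 11. Proposed Concede is not best — profitable deviation exists. ✗

No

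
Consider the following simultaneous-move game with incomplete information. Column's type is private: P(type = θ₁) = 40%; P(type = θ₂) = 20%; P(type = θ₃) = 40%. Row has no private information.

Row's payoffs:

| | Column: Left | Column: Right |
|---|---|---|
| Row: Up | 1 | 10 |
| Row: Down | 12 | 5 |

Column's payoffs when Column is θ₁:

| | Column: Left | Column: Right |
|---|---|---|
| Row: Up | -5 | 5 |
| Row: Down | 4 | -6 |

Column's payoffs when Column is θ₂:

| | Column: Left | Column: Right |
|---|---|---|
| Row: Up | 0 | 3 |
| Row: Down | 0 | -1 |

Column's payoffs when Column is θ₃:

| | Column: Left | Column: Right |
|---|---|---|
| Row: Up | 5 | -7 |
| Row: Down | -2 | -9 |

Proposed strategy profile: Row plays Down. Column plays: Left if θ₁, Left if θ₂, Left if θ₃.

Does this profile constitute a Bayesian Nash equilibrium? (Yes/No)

A profile is a BNE iff every type of every player is best-responding given beliefs about the other side.
Row plays Down: E[Down] = 0.4·(12) + 0.2·(12) + 0.4·(12) = 12; E[Up] = 1. Best-responding. ✓
Column (type θ₁), facing Down: Left gives 4, Right gives -6. Proposed Left is best. ✓
Column (type θ₂), facing Down: Left gives 0, Right gives -1. Proposed Left is best. ✓
Column (type θ₃), facing Down: Left gives -2, Right gives -9. Proposed Left is best. ✓

Yes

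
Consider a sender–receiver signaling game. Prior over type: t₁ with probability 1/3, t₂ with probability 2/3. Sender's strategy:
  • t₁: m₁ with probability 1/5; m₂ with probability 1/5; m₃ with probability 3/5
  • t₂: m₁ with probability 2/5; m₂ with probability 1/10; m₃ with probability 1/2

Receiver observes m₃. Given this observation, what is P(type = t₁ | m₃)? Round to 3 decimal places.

0.375

P(m₃) = (1/3)·(3/5) + (2/3)·(1/2) = 8/15
P(t₁ | m₃) = ((1/3)·(3/5)) / (8/15) = (1/5) / (8/15) = 3/8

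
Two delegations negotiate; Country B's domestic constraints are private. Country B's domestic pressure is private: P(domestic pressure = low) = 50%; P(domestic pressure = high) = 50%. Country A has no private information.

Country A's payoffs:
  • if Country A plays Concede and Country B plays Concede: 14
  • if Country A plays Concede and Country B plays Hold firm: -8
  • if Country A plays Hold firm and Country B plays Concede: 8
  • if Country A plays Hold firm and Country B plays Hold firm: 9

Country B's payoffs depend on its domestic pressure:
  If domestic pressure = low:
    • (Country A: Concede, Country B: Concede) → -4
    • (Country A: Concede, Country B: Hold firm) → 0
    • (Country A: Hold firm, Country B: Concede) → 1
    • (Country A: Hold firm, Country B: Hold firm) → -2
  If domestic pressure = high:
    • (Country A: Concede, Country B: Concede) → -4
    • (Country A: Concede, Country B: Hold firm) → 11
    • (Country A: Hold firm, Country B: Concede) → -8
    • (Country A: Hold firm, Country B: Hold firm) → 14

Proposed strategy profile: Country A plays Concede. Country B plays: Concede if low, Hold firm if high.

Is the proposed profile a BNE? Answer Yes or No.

Country A plays Concede: E[Concede] = 0.5·(14) + 0.5·(-8) = 3; E[Hold firm] = 8.5. Not best-responding. ✗
Country B (domestic pressure low), facing Concede: Concede gives -4, Hold firm gives 0. Proposed Concede is not best — profitable deviation exists. ✗
Country B (domestic pressure high), facing Concede: Concede gives -4, Hold firm gives 11. Proposed Hold firm is best. ✓

No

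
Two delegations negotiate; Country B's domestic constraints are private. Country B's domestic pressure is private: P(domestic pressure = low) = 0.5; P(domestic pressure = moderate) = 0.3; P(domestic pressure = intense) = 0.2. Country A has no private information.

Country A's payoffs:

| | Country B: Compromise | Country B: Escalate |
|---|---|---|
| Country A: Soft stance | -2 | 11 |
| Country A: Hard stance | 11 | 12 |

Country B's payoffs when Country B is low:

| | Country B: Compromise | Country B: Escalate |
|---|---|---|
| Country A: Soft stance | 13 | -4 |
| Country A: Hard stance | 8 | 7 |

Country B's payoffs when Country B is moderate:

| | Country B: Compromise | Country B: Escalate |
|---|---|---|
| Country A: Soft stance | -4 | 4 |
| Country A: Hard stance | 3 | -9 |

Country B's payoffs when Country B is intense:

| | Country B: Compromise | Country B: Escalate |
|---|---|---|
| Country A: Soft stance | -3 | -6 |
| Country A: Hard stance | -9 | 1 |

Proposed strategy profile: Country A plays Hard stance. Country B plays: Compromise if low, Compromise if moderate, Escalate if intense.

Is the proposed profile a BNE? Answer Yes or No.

Yes

Country A plays Hard stance: E[Hard stance] = 0.5·(11) + 0.3·(11) + 0.2·(12) = 11.2; E[Soft stance] = 0.6. Best-responding. ✓
Country B (domestic pressure low), facing Hard stance: Compromise gives 8, Escalate gives 7. Proposed Compromise is best. ✓
Country B (domestic pressure moderate), facing Hard stance: Compromise gives 3, Escalate gives -9. Proposed Compromise is best. ✓
Country B (domestic pressure intense), facing Hard stance: Compromise gives -9, Escalate gives 1. Proposed Escalate is best. ✓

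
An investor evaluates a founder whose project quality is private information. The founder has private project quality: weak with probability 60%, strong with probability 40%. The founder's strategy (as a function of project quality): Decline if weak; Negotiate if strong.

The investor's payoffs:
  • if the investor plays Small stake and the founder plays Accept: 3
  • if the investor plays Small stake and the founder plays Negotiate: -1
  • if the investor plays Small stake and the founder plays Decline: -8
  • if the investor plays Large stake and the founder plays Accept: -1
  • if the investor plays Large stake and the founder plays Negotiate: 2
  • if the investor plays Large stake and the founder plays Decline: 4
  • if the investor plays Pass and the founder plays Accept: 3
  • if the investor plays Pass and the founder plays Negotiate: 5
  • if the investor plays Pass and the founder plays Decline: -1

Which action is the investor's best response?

Compute the investor's expected payoff for each action, taking the expectation over the founder's type.
E[Small stake] = 0.6·(-8) + 0.4·(-1) = -5.2
E[Large stake] = 0.6·(4) + 0.4·(2) = 3.2
E[Pass] = 0.6·(-1) + 0.4·(5) = 1.4
Best response: Large stake (3.2 is the largest).

Large stake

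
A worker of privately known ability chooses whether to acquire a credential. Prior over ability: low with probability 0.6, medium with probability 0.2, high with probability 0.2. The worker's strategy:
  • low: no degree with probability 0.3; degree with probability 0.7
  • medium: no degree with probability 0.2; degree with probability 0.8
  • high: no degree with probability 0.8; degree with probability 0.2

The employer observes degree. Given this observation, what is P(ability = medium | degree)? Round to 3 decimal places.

P(degree) = 0.6·0.7 + 0.2·0.8 + 0.2·0.2 = 0.62
P(medium | degree) = (0.2·0.8) / 0.62 = 0.16 / 0.62 = 0.258065

0.258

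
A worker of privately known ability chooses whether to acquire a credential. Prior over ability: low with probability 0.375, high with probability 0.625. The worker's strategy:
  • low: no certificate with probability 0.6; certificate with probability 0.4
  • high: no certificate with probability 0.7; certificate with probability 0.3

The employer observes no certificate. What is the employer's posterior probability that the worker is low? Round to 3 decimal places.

Apply Bayes' rule using the sender's strategy as the likelihood.
P(no certificate) = 0.375·0.6 + 0.625·0.7 = 0.6625
P(low | no certificate) = (0.375·0.6) / 0.6625 = 0.225 / 0.6625 = 0.339623

0.340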